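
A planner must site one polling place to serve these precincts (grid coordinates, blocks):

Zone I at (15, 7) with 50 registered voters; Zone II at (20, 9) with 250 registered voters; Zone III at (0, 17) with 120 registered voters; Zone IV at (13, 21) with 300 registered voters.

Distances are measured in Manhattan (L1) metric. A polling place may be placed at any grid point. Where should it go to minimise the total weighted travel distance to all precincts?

Manhattan distance separates: Σwᵢ(|x−xᵢ|+|y−yᵢ|) = Σwᵢ|x−xᵢ| + Σwᵢ|y−yᵢ|, so x and y are optimised independently as 1-D weighted medians.
Total weight W = 720; half = 360.
x-coordinate, sorted with cumulative weight:
  x=0 (Zone III, w=120) cum 120
  x=13 (Zone IV, w=300) cum 420  ← median
  x=15 (Zone I, w=50) cum 470
  x=20 (Zone II, w=250) cum 720
⇒ x* = 13
y-coordinate, sorted with cumulative weight:
  y=7 (Zone I, w=50) cum 50
  y=9 (Zone II, w=250) cum 300
  y=17 (Zone III, w=120) cum 420  ← median
  y=21 (Zone IV, w=300) cum 720
⇒ y* = 17

(13, 17)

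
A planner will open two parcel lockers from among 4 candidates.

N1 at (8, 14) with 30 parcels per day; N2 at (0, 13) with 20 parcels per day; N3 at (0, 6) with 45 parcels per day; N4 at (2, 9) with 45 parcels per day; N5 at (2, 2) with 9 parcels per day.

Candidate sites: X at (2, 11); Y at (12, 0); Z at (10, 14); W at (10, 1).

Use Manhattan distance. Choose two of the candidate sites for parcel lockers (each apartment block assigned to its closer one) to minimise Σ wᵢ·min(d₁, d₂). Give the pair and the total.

{X, Z}, total 626

Evaluate every pair (each demand assigned to the nearer of the two):
  {X, Z}: total = 626
  {X, Y}: total = 836
  {X, W}: total = 836
  {Z, W}: total = 1621
  {Y, Z}: total = 1783
  {Y, W}: total = 2366
Best pair: {X, Z} with total 626.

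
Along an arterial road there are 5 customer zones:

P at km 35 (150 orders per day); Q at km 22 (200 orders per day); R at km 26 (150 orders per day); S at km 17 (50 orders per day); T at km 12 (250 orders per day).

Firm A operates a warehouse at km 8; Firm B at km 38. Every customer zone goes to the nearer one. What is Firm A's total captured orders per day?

The indifferent point is the midpoint (8+38)/2 = 23; customer zones left of it (closer to Firm A at 8) go to Firm A, those right go to Firm B.
  T at 12 (w=250) → Firm A
  S at 17 (w=50) → Firm A
  Q at 22 (w=200) → Firm A
  R at 26 (w=150) → Firm B
  P at 35 (w=150) → Firm B
Firm A captures 500; Firm B captures 300.

500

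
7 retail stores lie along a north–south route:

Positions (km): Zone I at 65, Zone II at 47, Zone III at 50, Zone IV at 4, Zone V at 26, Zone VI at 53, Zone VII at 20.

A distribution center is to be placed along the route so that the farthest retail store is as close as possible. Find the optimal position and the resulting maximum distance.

The 1-center on a line is the midpoint of the two extreme points: leftmost at 4, rightmost at 65.
Optimal location = (4 + 65)/2 = 34.5; maximum distance = (65 − 4)/2 = 30.5.

location 34.5, max distance 30.5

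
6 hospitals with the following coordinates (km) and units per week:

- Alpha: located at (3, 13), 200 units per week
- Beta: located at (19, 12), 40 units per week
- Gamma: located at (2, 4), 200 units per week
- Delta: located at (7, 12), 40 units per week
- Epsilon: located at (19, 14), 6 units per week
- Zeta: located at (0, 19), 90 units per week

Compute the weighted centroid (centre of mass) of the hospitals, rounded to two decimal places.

(3.74, 10.68)

The minimiser of Σwᵢ‖p−pᵢ‖² is the weighted centroid p* = (Σwᵢpᵢ)/(Σwᵢ).
Σwᵢ = 576.
Σwᵢxᵢ = 200·3 + 40·19 + 200·2 + 40·7 + 6·19 + 90·0 = 2154.
Σwᵢyᵢ = 200·13 + 40·12 + 200·4 + 40·12 + 6·14 + 90·19 = 6154.
x* = 2154/576 = 3.74, y* = 6154/576 = 10.68.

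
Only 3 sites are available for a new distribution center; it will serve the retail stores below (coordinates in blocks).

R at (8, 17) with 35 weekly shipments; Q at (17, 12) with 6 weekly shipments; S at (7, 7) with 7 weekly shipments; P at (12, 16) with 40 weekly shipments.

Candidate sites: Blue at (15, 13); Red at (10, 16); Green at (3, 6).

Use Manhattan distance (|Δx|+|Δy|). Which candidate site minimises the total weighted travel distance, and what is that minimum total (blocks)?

Total weighted distance at each candidate:
  Blue (15, 13): total = 741
  Red (10, 16): total = 335
  Green (3, 6): total = 1475
Minimum is at Red with total 335 blocks.

Red, total 335 blocks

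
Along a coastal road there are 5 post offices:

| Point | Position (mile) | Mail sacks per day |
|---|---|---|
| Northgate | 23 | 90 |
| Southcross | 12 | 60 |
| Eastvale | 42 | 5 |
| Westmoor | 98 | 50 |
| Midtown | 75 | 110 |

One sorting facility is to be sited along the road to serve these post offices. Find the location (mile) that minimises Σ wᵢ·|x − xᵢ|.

For a sum of weighted absolute distances on a line, the optimum is the weighted median (not the mean). Total weight W = 315; half-weight = 157.5.
Sort by position and accumulate weight:
  mile 12 (Southcross, w=60) → cum 60
  mile 23 (Northgate, w=90) → cum 150
  mile 42 (Eastvale, w=5) → cum 155
  mile 75 (Midtown, w=110) → cum 265  ≥ 157.5 → median here
  mile 98 (Westmoor, w=50) → cum 315
Optimal location: mile 75.

x = 75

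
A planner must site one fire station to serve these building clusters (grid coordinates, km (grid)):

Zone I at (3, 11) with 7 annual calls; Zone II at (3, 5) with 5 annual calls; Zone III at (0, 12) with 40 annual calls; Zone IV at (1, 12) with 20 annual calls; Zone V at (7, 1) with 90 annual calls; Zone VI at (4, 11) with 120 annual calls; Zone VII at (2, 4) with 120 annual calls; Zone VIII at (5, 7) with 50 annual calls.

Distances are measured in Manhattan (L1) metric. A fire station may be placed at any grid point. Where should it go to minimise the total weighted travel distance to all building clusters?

Manhattan distance separates: Σwᵢ(|x−xᵢ|+|y−yᵢ|) = Σwᵢ|x−xᵢ| + Σwᵢ|y−yᵢ|, so x and y are optimised independently as 1-D weighted medians.
Total weight W = 452; half = 226.
x-coordinate, sorted with cumulative weight:
  x=0 (Zone III, w=40) cum 40
  x=1 (Zone IV, w=20) cum 60
  x=2 (Zone VII, w=120) cum 180
  x=3 (Zone I, w=7) cum 187
  x=3 (Zone II, w=5) cum 192
  x=4 (Zone VI, w=120) cum 312  ← median
  x=5 (Zone VIII, w=50) cum 362
  x=7 (Zone V, w=90) cum 452
⇒ x* = 4
y-coordinate, sorted with cumulative weight:
  y=1 (Zone V, w=90) cum 90
  y=4 (Zone VII, w=120) cum 210
  y=5 (Zone II, w=5) cum 215
  y=7 (Zone VIII, w=50) cum 265  ← median
  y=11 (Zone I, w=7) cum 272
  y=11 (Zone VI, w=120) cum 392
  y=12 (Zone III, w=40) cum 432
  y=12 (Zone IV, w=20) cum 452
⇒ y* = 7

(4, 7)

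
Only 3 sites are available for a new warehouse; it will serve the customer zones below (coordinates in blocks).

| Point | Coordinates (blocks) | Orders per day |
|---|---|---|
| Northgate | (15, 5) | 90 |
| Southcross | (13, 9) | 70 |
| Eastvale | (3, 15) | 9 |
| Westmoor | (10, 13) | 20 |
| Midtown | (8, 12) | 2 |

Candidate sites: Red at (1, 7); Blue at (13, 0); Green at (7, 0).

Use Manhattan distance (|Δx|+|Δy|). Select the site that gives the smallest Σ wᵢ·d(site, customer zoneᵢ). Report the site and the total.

Total weighted distance at each candidate:
  Red (1, 7): total = 2834
  Blue (13, 0): total = 1839
  Green (7, 0): total = 2737
Minimum is at Blue with total 1839 blocks.

Blue, total 1839 blocks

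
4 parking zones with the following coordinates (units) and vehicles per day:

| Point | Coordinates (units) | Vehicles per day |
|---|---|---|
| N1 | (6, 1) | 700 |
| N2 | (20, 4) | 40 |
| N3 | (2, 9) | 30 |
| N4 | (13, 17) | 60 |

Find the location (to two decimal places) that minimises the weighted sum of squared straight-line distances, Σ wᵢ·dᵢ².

The minimiser of Σwᵢ‖p−pᵢ‖² is the weighted centroid p* = (Σwᵢpᵢ)/(Σwᵢ).
Σwᵢ = 830.
Σwᵢxᵢ = 700·6 + 40·20 + 30·2 + 60·13 = 5840.
Σwᵢyᵢ = 700·1 + 40·4 + 30·9 + 60·17 = 2150.
x* = 5840/830 = 7.04, y* = 2150/830 = 2.59.

(7.04, 2.59)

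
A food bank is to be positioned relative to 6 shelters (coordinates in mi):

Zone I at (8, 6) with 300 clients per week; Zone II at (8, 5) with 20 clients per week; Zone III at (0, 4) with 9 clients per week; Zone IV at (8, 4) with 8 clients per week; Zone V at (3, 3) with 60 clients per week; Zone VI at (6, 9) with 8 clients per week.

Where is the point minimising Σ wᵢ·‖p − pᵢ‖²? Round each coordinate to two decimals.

(7.04, 5.48)

The minimiser of Σwᵢ‖p−pᵢ‖² is the weighted centroid p* = (Σwᵢpᵢ)/(Σwᵢ).
Σwᵢ = 405.
Σwᵢxᵢ = 300·8 + 20·8 + 9·0 + 8·8 + 60·3 + 8·6 = 2852.
Σwᵢyᵢ = 300·6 + 20·5 + 9·4 + 8·4 + 60·3 + 8·9 = 2220.
x* = 2852/405 = 7.04, y* = 2220/405 = 5.48.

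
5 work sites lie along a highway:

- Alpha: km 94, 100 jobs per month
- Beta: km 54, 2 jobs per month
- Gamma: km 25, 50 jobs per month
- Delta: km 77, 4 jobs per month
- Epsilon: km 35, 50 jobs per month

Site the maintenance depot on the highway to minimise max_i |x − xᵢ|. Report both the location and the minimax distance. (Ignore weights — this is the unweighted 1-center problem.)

The 1-center on a line is the midpoint of the two extreme points: leftmost at 25, rightmost at 94.
Optimal location = (25 + 94)/2 = 59.5; maximum distance = (94 − 25)/2 = 34.5.

location 59.5, max distance 34.5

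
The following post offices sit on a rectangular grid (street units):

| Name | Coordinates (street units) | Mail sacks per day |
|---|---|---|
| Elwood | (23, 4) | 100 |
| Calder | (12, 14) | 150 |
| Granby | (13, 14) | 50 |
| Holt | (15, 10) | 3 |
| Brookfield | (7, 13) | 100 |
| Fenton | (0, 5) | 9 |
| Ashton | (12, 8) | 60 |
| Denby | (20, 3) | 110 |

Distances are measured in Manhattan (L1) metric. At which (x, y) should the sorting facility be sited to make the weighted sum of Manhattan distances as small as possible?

Manhattan distance separates: Σwᵢ(|x−xᵢ|+|y−yᵢ|) = Σwᵢ|x−xᵢ| + Σwᵢ|y−yᵢ|, so x and y are optimised independently as 1-D weighted medians.
Total weight W = 582; half = 291.
x-coordinate, sorted with cumulative weight:
  x=0 (Fenton, w=9) cum 9
  x=7 (Brookfield, w=100) cum 109
  x=12 (Calder, w=150) cum 259
  x=12 (Ashton, w=60) cum 319  ← median
  x=13 (Granby, w=50) cum 369
  x=15 (Holt, w=3) cum 372
  x=20 (Denby, w=110) cum 482
  x=23 (Elwood, w=100) cum 582
⇒ x* = 12
y-coordinate, sorted with cumulative weight:
  y=3 (Denby, w=110) cum 110
  y=4 (Elwood, w=100) cum 210
  y=5 (Fenton, w=9) cum 219
  y=8 (Ashton, w=60) cum 279
  y=10 (Holt, w=3) cum 282
  y=13 (Brookfield, w=100) cum 382  ← median
  y=14 (Calder, w=150) cum 532
  y=14 (Granby, w=50) cum 582
⇒ y* = 13

(12, 13)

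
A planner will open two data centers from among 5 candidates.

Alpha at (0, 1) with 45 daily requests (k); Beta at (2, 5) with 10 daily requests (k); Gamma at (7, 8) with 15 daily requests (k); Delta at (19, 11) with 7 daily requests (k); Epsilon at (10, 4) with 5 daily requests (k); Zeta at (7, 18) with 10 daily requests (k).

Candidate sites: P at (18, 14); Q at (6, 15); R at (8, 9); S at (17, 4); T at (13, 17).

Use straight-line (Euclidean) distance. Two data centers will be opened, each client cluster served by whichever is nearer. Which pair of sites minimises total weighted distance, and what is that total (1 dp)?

{Q, R}, total 739.3

Evaluate every pair (each demand assigned to the nearer of the two):
  {Q, R}: total = 739.3
  {P, R}: total = 742.1
  {R, T}: total = 749.6
  {R, S}: total = 770.9
  {P, Q}: total = 1011.5
  {Q, S}: total = 1016.8
  {Q, T}: total = 1048.7
  {S, T}: total = 1235.5
  {P, S}: total = 1262.9
  {P, T}: total = 1399.7
Best pair: {Q, R} with total 739.3.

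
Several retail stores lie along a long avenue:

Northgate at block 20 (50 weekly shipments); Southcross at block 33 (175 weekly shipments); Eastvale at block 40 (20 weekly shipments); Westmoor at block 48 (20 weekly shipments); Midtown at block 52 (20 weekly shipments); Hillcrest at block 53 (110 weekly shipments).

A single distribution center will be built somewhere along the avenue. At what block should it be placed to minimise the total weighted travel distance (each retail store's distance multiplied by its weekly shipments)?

For a sum of weighted absolute distances on a line, the optimum is the weighted median (not the mean). Total weight W = 395; half-weight = 197.5.
Sort by position and accumulate weight:
  block 20 (Northgate, w=50) → cum 50
  block 33 (Southcross, w=175) → cum 225  ≥ 197.5 → median here
  block 40 (Eastvale, w=20) → cum 245
  block 48 (Westmoor, w=20) → cum 265
  block 52 (Midtown, w=20) → cum 285
  block 53 (Hillcrest, w=110) → cum 395
Optimal location: block 33.

x = 33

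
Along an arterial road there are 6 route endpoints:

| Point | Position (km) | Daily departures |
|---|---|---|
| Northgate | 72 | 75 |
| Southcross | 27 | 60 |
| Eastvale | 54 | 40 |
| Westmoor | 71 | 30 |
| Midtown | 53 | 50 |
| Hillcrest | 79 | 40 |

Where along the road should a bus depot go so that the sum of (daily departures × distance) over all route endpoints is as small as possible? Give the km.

For a sum of weighted absolute distances on a line, the optimum is the weighted median (not the mean). Total weight W = 295; half-weight = 147.5.
Sort by position and accumulate weight:
  km 27 (Southcross, w=60) → cum 60
  km 53 (Midtown, w=50) → cum 110
  km 54 (Eastvale, w=40) → cum 150  ≥ 147.5 → median here
  km 71 (Westmoor, w=30) → cum 180
  km 72 (Northgate, w=75) → cum 255
  km 79 (Hillcrest, w=40) → cum 295
Optimal location: km 54.

x = 54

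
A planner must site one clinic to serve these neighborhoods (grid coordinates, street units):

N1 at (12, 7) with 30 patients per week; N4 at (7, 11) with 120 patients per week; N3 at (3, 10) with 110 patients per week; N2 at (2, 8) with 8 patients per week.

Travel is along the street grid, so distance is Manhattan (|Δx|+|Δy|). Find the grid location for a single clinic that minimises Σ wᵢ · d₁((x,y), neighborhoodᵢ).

Manhattan distance separates: Σwᵢ(|x−xᵢ|+|y−yᵢ|) = Σwᵢ|x−xᵢ| + Σwᵢ|y−yᵢ|, so x and y are optimised independently as 1-D weighted medians.
Total weight W = 268; half = 134.
x-coordinate, sorted with cumulative weight:
  x=2 (N2, w=8) cum 8
  x=3 (N3, w=110) cum 118
  x=7 (N4, w=120) cum 238  ← median
  x=12 (N1, w=30) cum 268
⇒ x* = 7
y-coordinate, sorted with cumulative weight:
  y=7 (N1, w=30) cum 30
  y=8 (N2, w=8) cum 38
  y=10 (N3, w=110) cum 148  ← median
  y=11 (N4, w=120) cum 268
⇒ y* = 10

(7, 10)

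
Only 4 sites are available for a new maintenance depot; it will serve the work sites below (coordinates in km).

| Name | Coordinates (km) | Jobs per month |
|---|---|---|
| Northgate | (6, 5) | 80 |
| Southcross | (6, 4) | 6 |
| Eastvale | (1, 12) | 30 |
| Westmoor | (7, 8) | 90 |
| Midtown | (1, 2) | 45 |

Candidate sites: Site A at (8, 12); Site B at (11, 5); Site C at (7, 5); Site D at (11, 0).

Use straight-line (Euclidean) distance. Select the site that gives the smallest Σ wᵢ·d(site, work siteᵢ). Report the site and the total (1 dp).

Total weighted distance at each candidate:
  Site A (8, 12): total = 1762.3
  Site B (11, 5): total = 1716.6
  Site C (7, 5): total = 936.9
  Site D (11, 0): total = 2336.6
Minimum is at Site C with total 936.9 km.

Site C, total 936.9 km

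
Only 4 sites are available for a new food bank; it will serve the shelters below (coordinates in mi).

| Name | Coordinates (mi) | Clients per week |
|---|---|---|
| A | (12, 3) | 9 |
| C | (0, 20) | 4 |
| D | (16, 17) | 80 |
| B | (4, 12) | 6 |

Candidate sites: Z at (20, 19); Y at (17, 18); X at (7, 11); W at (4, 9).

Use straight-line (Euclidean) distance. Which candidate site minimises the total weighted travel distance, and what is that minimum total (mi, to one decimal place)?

Total weighted distance at each candidate:
  Z (20, 19): total = 703.7
  Y (17, 18): total = 409.8
  X (7, 11): total = 1014.8
  W (4, 9): total = 1308.6
Minimum is at Y with total 409.8 mi.

Y, total 409.8 mi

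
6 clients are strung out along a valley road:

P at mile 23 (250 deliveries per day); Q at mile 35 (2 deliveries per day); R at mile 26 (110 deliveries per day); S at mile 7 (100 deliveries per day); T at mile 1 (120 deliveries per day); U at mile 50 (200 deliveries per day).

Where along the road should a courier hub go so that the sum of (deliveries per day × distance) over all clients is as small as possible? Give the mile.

x = 23

For a sum of weighted absolute distances on a line, the optimum is the weighted median (not the mean). Total weight W = 782; half-weight = 391.
Sort by position and accumulate weight:
  mile 1 (T, w=120) → cum 120
  mile 7 (S, w=100) → cum 220
  mile 23 (P, w=250) → cum 470  ≥ 391 → median here
  mile 26 (R, w=110) → cum 580
  mile 35 (Q, w=2) → cum 582
  mile 50 (U, w=200) → cum 782
Optimal location: mile 23.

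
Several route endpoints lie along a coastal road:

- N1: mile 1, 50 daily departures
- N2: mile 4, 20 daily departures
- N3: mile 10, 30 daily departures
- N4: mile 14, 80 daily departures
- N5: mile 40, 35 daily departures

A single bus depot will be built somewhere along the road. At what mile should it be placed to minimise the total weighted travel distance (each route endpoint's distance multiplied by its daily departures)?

x = 14

For a sum of weighted absolute distances on a line, the optimum is the weighted median (not the mean). Total weight W = 215; half-weight = 107.5.
Sort by position and accumulate weight:
  mile 1 (N1, w=50) → cum 50
  mile 4 (N2, w=20) → cum 70
  mile 10 (N3, w=30) → cum 100
  mile 14 (N4, w=80) → cum 180  ≥ 107.5 → median here
  mile 40 (N5, w=35) → cum 215
Optimal location: mile 14.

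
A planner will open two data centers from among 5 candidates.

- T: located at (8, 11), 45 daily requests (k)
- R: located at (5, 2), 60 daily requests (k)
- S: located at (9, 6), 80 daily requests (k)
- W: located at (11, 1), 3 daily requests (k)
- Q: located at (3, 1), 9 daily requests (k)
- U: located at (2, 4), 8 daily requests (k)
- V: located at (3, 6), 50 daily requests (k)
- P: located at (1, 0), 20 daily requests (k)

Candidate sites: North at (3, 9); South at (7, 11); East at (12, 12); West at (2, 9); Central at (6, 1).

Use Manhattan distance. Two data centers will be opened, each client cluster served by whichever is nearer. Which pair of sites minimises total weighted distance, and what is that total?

Evaluate every pair (each demand assigned to the nearer of the two):
  {South, Central}: total = 1343
  {North, Central}: total = 1435
  {West, Central}: total = 1522
  {East, Central}: total = 1603
  {North, South}: total = 1677
  {South, West}: total = 1768
  {North, East}: total = 2011
  {North, West}: total = 2085
  {East, West}: total = 2102
  {South, East}: total = 2313
Best pair: {South, Central} with total 1343.

{South, Central}, total 1343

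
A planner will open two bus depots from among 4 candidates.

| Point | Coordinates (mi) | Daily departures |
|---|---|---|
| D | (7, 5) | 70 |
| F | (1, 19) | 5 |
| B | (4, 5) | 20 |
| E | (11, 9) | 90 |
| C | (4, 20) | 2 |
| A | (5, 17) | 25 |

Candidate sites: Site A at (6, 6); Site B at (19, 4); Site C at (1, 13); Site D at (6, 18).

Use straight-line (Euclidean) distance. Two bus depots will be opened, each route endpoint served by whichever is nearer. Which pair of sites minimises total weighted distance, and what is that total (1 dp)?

Evaluate every pair (each demand assigned to the nearer of the two):
  {Site A, Site D}: total = 735.0
  {Site A, Site C}: total = 855.2
  {Site A, Site B}: total = 1042.6
  {Site C, Site D}: total = 1864.0
  {Site B, Site C}: total = 1906.6
  {Site B, Site D}: total = 2021.5
Best pair: {Site A, Site D} with total 735.0.

{Site A, Site D}, total 735.0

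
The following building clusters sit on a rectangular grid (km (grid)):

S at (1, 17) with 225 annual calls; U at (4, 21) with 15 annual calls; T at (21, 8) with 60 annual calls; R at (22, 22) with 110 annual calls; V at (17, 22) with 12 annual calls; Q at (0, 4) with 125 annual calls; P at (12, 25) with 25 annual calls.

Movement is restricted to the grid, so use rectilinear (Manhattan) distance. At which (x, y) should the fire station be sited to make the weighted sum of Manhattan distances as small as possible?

Manhattan distance separates: Σwᵢ(|x−xᵢ|+|y−yᵢ|) = Σwᵢ|x−xᵢ| + Σwᵢ|y−yᵢ|, so x and y are optimised independently as 1-D weighted medians.
Total weight W = 572; half = 286.
x-coordinate, sorted with cumulative weight:
  x=0 (Q, w=125) cum 125
  x=1 (S, w=225) cum 350  ← median
  x=4 (U, w=15) cum 365
  x=12 (P, w=25) cum 390
  x=17 (V, w=12) cum 402
  x=21 (T, w=60) cum 462
  x=22 (R, w=110) cum 572
⇒ x* = 1
y-coordinate, sorted with cumulative weight:
  y=4 (Q, w=125) cum 125
  y=8 (T, w=60) cum 185
  y=17 (S, w=225) cum 410  ← median
  y=21 (U, w=15) cum 425
  y=22 (R, w=110) cum 535
  y=22 (V, w=12) cum 547
  y=25 (P, w=25) cum 572
⇒ y* = 17

(1, 17)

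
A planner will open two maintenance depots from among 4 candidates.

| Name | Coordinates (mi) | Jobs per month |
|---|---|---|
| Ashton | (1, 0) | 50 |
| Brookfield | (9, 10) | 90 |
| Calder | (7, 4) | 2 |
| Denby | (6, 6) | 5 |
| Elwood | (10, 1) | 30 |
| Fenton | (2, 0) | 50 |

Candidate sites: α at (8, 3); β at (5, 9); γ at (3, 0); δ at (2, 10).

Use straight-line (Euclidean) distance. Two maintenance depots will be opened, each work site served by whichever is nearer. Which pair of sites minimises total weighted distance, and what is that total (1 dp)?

{β, γ}, total 759.8

Evaluate every pair (each demand assigned to the nearer of the two):
  {β, γ}: total = 759.8
  {α, γ}: total = 892.1
  {γ, δ}: total = 1031.7
  {α, β}: total = 1190.8
  {α, δ}: total = 1451.9
  {β, δ}: total = 1647.5
Best pair: {β, γ} with total 759.8.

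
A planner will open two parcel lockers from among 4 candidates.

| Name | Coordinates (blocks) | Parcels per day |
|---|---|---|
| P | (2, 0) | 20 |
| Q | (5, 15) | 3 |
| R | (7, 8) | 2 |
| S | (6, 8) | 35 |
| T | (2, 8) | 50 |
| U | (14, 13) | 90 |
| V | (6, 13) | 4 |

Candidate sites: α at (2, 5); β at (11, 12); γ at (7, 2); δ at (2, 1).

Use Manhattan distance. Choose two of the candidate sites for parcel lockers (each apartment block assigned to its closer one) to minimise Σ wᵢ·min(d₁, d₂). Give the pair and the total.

{α, β}, total 922

Evaluate every pair (each demand assigned to the nearer of the two):
  {α, β}: total = 922
  {β, δ}: total = 1112
  {β, γ}: total = 1358
  {α, γ}: total = 2214
  {α, δ}: total = 2318
  {γ, δ}: total = 2340
Best pair: {α, β} with total 922.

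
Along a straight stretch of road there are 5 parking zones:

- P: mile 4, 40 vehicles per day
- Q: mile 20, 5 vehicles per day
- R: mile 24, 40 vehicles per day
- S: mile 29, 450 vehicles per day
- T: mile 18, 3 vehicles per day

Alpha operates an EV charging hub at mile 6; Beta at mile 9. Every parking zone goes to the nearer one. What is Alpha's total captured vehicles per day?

40

The indifferent point is the midpoint (6+9)/2 = 7.5; parking zones left of it (closer to Alpha at 6) go to Alpha, those right go to Beta.
  P at 4 (w=40) → Alpha
  T at 18 (w=3) → Beta
  Q at 20 (w=5) → Beta
  R at 24 (w=40) → Beta
  S at 29 (w=450) → Beta
Alpha captures 40; Beta captures 498.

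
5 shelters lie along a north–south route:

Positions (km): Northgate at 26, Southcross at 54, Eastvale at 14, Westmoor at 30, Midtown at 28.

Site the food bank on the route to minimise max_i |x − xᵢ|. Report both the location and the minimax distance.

The 1-center on a line is the midpoint of the two extreme points: leftmost at 14, rightmost at 54.
Optimal location = (14 + 54)/2 = 34; maximum distance = (54 − 14)/2 = 20.

location 34, max distance 20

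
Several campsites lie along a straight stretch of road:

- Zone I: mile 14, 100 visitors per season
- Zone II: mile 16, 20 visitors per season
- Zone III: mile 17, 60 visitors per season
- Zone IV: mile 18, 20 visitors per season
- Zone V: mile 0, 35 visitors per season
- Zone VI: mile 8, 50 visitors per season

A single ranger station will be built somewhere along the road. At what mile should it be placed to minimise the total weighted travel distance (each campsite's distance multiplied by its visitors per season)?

x = 14

For a sum of weighted absolute distances on a line, the optimum is the weighted median (not the mean). Total weight W = 285; half-weight = 142.5.
Sort by position and accumulate weight:
  mile 0 (Zone V, w=35) → cum 35
  mile 8 (Zone VI, w=50) → cum 85
  mile 14 (Zone I, w=100) → cum 185  ≥ 142.5 → median here
  mile 16 (Zone II, w=20) → cum 205
  mile 17 (Zone III, w=60) → cum 265
  mile 18 (Zone IV, w=20) → cum 285
Optimal location: mile 14.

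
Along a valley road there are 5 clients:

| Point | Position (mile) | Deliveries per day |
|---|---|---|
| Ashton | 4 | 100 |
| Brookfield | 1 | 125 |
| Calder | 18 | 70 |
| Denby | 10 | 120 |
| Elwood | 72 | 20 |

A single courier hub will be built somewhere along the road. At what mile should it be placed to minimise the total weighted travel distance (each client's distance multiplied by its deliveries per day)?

x = 4

For a sum of weighted absolute distances on a line, the optimum is the weighted median (not the mean). Total weight W = 435; half-weight = 217.5.
Sort by position and accumulate weight:
  mile 1 (Brookfield, w=125) → cum 125
  mile 4 (Ashton, w=100) → cum 225  ≥ 217.5 → median here
  mile 10 (Denby, w=120) → cum 345
  mile 18 (Calder, w=70) → cum 415
  mile 72 (Elwood, w=20) → cum 435
Optimal location: mile 4.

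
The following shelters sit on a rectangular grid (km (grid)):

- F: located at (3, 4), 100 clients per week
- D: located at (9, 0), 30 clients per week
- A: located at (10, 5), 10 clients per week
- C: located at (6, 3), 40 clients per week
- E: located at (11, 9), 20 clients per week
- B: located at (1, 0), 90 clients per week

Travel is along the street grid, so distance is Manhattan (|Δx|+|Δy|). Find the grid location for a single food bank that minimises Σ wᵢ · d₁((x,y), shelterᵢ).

(3, 3)

Manhattan distance separates: Σwᵢ(|x−xᵢ|+|y−yᵢ|) = Σwᵢ|x−xᵢ| + Σwᵢ|y−yᵢ|, so x and y are optimised independently as 1-D weighted medians.
Total weight W = 290; half = 145.
x-coordinate, sorted with cumulative weight:
  x=1 (B, w=90) cum 90
  x=3 (F, w=100) cum 190  ← median
  x=6 (C, w=40) cum 230
  x=9 (D, w=30) cum 260
  x=10 (A, w=10) cum 270
  x=11 (E, w=20) cum 290
⇒ x* = 3
y-coordinate, sorted with cumulative weight:
  y=0 (D, w=30) cum 30
  y=0 (B, w=90) cum 120
  y=3 (C, w=40) cum 160  ← median
  y=4 (F, w=100) cum 260
  y=5 (A, w=10) cum 270
  y=9 (E, w=20) cum 290
⇒ y* = 3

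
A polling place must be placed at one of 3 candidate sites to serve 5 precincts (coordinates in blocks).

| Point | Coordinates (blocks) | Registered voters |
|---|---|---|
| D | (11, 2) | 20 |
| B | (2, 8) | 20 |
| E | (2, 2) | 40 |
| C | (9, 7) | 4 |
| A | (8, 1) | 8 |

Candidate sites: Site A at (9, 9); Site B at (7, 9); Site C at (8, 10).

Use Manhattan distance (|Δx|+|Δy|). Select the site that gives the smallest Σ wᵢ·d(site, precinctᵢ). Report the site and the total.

Site B, total 908 blocks

Total weighted distance at each candidate:
  Site A (9, 9): total = 980
  Site B (7, 9): total = 908
  Site C (8, 10): total = 1028
Minimum is at Site B with total 908 blocks.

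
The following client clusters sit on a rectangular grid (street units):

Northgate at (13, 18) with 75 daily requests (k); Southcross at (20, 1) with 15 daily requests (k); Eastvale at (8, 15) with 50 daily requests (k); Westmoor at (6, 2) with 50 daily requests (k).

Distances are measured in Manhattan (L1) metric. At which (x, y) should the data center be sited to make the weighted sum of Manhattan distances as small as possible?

(8, 15)

Manhattan distance separates: Σwᵢ(|x−xᵢ|+|y−yᵢ|) = Σwᵢ|x−xᵢ| + Σwᵢ|y−yᵢ|, so x and y are optimised independently as 1-D weighted medians.
Total weight W = 190; half = 95.
x-coordinate, sorted with cumulative weight:
  x=6 (Westmoor, w=50) cum 50
  x=8 (Eastvale, w=50) cum 100  ← median
  x=13 (Northgate, w=75) cum 175
  x=20 (Southcross, w=15) cum 190
⇒ x* = 8
y-coordinate, sorted with cumulative weight:
  y=1 (Southcross, w=15) cum 15
  y=2 (Westmoor, w=50) cum 65
  y=15 (Eastvale, w=50) cum 115  ← median
  y=18 (Northgate, w=75) cum 190
⇒ y* = 15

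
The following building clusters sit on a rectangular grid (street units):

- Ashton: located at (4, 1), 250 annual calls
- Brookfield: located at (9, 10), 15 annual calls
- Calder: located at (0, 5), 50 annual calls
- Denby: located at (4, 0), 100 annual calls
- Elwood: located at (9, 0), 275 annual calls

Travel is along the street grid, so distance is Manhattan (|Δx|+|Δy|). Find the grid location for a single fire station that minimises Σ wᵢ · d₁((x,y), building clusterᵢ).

(4, 0)

Manhattan distance separates: Σwᵢ(|x−xᵢ|+|y−yᵢ|) = Σwᵢ|x−xᵢ| + Σwᵢ|y−yᵢ|, so x and y are optimised independently as 1-D weighted medians.
Total weight W = 690; half = 345.
x-coordinate, sorted with cumulative weight:
  x=0 (Calder, w=50) cum 50
  x=4 (Ashton, w=250) cum 300
  x=4 (Denby, w=100) cum 400  ← median
  x=9 (Brookfield, w=15) cum 415
  x=9 (Elwood, w=275) cum 690
⇒ x* = 4
y-coordinate, sorted with cumulative weight:
  y=0 (Denby, w=100) cum 100
  y=0 (Elwood, w=275) cum 375  ← median
  y=1 (Ashton, w=250) cum 625
  y=5 (Calder, w=50) cum 675
  y=10 (Brookfield, w=15) cum 690
⇒ y* = 0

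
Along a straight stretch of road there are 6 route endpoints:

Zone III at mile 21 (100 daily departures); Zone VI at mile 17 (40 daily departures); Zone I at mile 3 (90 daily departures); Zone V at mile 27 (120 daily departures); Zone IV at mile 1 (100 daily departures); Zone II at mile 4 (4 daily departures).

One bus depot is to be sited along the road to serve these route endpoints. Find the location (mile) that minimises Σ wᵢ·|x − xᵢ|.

For a sum of weighted absolute distances on a line, the optimum is the weighted median (not the mean). Total weight W = 454; half-weight = 227.
Sort by position and accumulate weight:
  mile 1 (Zone IV, w=100) → cum 100
  mile 3 (Zone I, w=90) → cum 190
  mile 4 (Zone II, w=4) → cum 194
  mile 17 (Zone VI, w=40) → cum 234  ≥ 227 → median here
  mile 21 (Zone III, w=100) → cum 334
  mile 27 (Zone V, w=120) → cum 454
Optimal location: mile 17.

x = 17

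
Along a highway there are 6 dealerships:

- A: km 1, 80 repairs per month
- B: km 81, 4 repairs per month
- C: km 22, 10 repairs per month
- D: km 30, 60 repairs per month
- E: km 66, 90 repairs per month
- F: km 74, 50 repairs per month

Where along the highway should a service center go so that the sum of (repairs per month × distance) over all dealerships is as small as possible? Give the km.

x = 30

For a sum of weighted absolute distances on a line, the optimum is the weighted median (not the mean). Total weight W = 294; half-weight = 147.
Sort by position and accumulate weight:
  km 1 (A, w=80) → cum 80
  km 22 (C, w=10) → cum 90
  km 30 (D, w=60) → cum 150  ≥ 147 → median here
  km 66 (E, w=90) → cum 240
  km 74 (F, w=50) → cum 290
  km 81 (B, w=4) → cum 294
Optimal location: km 30.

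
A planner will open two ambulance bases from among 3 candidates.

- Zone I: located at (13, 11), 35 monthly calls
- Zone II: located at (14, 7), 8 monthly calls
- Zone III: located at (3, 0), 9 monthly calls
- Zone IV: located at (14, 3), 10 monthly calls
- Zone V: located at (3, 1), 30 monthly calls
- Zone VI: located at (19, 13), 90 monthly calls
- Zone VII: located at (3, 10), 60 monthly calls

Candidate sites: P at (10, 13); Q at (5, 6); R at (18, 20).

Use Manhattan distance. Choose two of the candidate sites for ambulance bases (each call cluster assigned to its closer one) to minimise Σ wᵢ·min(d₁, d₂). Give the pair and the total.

{P, Q}, total 1827

Evaluate every pair (each demand assigned to the nearer of the two):
  {P, Q}: total = 1827
  {Q, R}: total = 2017
  {P, R}: total = 2465
Best pair: {P, Q} with total 1827.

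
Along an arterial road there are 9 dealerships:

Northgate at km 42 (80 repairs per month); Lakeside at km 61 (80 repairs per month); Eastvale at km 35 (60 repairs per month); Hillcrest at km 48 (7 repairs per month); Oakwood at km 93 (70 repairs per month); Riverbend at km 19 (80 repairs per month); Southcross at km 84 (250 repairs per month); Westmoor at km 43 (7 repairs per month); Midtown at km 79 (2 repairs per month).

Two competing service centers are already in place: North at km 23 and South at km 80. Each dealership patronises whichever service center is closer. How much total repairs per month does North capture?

The indifferent point is the midpoint (23+80)/2 = 51.5; dealerships left of it (closer to North at 23) go to North, those right go to South.
  Riverbend at 19 (w=80) → North
  Eastvale at 35 (w=60) → North
  Northgate at 42 (w=80) → North
  Westmoor at 43 (w=7) → North
  Hillcrest at 48 (w=7) → North
  Lakeside at 61 (w=80) → South
  Midtown at 79 (w=2) → South
  Southcross at 84 (w=250) → South
  Oakwood at 93 (w=70) → South
North captures 234; South captures 402.

234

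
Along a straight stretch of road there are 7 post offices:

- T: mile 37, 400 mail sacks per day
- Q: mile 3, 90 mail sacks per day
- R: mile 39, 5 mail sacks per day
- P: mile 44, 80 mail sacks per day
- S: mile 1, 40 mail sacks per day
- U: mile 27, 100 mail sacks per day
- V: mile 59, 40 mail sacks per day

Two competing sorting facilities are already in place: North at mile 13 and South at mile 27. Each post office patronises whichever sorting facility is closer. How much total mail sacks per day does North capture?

The indifferent point is the midpoint (13+27)/2 = 20; post offices left of it (closer to North at 13) go to North, those right go to South.
  S at 1 (w=40) → North
  Q at 3 (w=90) → North
  U at 27 (w=100) → South
  T at 37 (w=400) → South
  R at 39 (w=5) → South
  P at 44 (w=80) → South
  V at 59 (w=40) → South
North captures 130; South captures 625.

130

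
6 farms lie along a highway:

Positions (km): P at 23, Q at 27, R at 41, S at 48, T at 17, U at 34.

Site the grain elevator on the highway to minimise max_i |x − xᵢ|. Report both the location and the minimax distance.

location 32.5, max distance 15.5

The 1-center on a line is the midpoint of the two extreme points: leftmost at 17, rightmost at 48.
Optimal location = (17 + 48)/2 = 32.5; maximum distance = (48 − 17)/2 = 15.5.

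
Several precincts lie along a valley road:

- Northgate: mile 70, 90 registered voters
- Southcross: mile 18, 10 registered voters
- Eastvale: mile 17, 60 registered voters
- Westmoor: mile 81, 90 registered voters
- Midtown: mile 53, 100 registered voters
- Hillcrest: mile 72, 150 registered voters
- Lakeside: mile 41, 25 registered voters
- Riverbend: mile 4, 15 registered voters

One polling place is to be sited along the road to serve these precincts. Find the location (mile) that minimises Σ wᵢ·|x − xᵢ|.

For a sum of weighted absolute distances on a line, the optimum is the weighted median (not the mean). Total weight W = 540; half-weight = 270.
Sort by position and accumulate weight:
  mile 4 (Riverbend, w=15) → cum 15
  mile 17 (Eastvale, w=60) → cum 75
  mile 18 (Southcross, w=10) → cum 85
  mile 41 (Lakeside, w=25) → cum 110
  mile 53 (Midtown, w=100) → cum 210
  mile 70 (Northgate, w=90) → cum 300  ≥ 270 → median here
  mile 72 (Hillcrest, w=150) → cum 450
  mile 81 (Westmoor, w=90) → cum 540
Optimal location: mile 70.

x = 70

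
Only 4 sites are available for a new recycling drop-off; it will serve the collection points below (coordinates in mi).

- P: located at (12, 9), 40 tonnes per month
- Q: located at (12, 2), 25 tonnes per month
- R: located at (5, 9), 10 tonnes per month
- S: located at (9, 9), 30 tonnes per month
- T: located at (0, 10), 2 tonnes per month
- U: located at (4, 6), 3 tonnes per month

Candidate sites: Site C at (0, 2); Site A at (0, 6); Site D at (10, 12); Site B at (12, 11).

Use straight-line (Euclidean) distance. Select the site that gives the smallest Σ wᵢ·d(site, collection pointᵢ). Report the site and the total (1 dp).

Total weighted distance at each candidate:
  Site C (0, 2): total = 1316.7
  Site A (0, 6): total = 1173.9
  Site D (10, 12): total = 598.2
  Site B (12, 11): total = 538.4
Minimum is at Site B with total 538.4 mi.

Site B, total 538.4 mi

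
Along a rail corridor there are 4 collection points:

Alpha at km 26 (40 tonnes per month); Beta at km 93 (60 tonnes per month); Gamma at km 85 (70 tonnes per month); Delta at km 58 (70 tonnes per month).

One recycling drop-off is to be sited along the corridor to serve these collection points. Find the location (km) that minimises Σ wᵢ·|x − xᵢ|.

x = 85

For a sum of weighted absolute distances on a line, the optimum is the weighted median (not the mean). Total weight W = 240; half-weight = 120.
Sort by position and accumulate weight:
  km 26 (Alpha, w=40) → cum 40
  km 58 (Delta, w=70) → cum 110
  km 85 (Gamma, w=70) → cum 180  ≥ 120 → median here
  km 93 (Beta, w=60) → cum 240
Optimal location: km 85.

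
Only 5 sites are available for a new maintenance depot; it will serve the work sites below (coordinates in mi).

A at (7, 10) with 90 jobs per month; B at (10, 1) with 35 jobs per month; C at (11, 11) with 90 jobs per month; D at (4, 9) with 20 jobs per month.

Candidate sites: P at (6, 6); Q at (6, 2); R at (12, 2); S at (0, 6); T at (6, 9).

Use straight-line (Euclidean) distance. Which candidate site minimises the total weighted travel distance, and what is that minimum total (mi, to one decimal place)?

T, total 965.0 mi

Total weighted distance at each candidate:
  P (6, 6): total = 1303.7
  Q (6, 2): total = 1942.1
  R (12, 2): total = 1954.9
  S (0, 6): total = 2304.4
  T (6, 9): total = 965.0
Minimum is at T with total 965.0 mi.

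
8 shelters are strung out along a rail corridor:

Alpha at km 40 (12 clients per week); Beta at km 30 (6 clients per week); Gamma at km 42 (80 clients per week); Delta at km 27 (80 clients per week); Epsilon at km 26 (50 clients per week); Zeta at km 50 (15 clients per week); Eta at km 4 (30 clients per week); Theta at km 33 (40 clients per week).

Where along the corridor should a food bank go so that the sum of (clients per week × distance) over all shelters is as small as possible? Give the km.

x = 27

For a sum of weighted absolute distances on a line, the optimum is the weighted median (not the mean). Total weight W = 313; half-weight = 156.5.
Sort by position and accumulate weight:
  km 4 (Eta, w=30) → cum 30
  km 26 (Epsilon, w=50) → cum 80
  km 27 (Delta, w=80) → cum 160  ≥ 156.5 → median here
  km 30 (Beta, w=6) → cum 166
  km 33 (Theta, w=40) → cum 206
  km 40 (Alpha, w=12) → cum 218
  km 42 (Gamma, w=80) → cum 298
  km 50 (Zeta, w=15) → cum 313
Optimal location: km 27.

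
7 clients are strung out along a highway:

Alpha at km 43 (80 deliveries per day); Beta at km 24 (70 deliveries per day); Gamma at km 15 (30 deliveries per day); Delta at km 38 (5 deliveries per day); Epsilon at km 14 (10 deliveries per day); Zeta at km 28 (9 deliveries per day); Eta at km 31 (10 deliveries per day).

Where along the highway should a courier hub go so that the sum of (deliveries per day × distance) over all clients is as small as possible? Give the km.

x = 24

For a sum of weighted absolute distances on a line, the optimum is the weighted median (not the mean). Total weight W = 214; half-weight = 107.
Sort by position and accumulate weight:
  km 14 (Epsilon, w=10) → cum 10
  km 15 (Gamma, w=30) → cum 40
  km 24 (Beta, w=70) → cum 110  ≥ 107 → median here
  km 28 (Zeta, w=9) → cum 119
  km 31 (Eta, w=10) → cum 129
  km 38 (Delta, w=5) → cum 134
  km 43 (Alpha, w=80) → cum 214
Optimal location: km 24.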